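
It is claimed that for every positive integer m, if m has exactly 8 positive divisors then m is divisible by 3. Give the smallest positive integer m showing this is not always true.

m = 40

Check each positive integer m in order until m has exactly 8 positive divisors but m is not divisible by 3.
m = 24: τ(24) = 8; 24 mod 3 = 0.
m = 30: τ(30) = 8; 30 mod 3 = 0.
m = 40: τ(40) = 8; 40 mod 3 = 1.
Thus m = 40 disproves the claim, and no smaller m works.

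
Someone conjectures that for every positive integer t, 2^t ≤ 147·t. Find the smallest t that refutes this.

A counterexample is any positive integer t such that 2^t > 147·t; we check each in order.
The first 10 eligible values, up to t = 10, all satisfy the conclusion.
t = 11: 2^t = 2048 and 147·t = 1617, so 2048 > 1617.
Thus t = 11 disproves the claim, and no smaller t works.

t = 11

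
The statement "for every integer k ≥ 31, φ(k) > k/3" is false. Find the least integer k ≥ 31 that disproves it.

k = 36

k = 31: φ(31) = 30 and 31/3 = 31/3, so φ(31) > 31/3.
k = 32: φ(32) = 16 and 32/3 = 32/3, so φ(32) > 32/3.
k = 33: φ(33) = 20 and 33/3 = 11, so φ(33) > 33/3.
k = 34: φ(34) = 16 and 34/3 = 34/3, so φ(34) > 34/3.
k = 35: φ(35) = 24 and 35/3 = 35/3, so φ(35) > 35/3.
k = 36: φ(36) = 12 and 36/3 = 12, so φ(36) ≤ 36/3.
So k = 36 is the smallest counterexample.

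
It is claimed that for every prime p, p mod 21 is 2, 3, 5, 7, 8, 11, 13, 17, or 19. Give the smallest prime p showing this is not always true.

p = 31

We need the least prime p for which the claim fails.
For p = 2, 3, 5, 7, 11, 13, 17, 19, 23, 29 the conclusion holds.
p = 31: 31 mod 21 = 10 — not in {2, 3, 5, 7, 8, 11, 13, 17, 19}.
Hence p = 31 is a counterexample.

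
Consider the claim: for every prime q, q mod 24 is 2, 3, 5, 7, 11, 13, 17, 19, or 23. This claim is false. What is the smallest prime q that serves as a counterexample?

q = 73

We need the least prime q for which the claim fails.
The first 20 eligible values, up to q = 71, all satisfy the conclusion.
q = 73: 73 mod 24 = 1 — not in {2, 3, 5, 7, 11, 13, 17, 19, 23}.
Thus q = 73 disproves the claim, and no smaller q works.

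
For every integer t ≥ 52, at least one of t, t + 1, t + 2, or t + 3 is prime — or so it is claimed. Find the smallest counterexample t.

We need the least integer t ≥ 52 for which t, t + 1, t + 2, t + 3 are all composite.
t = 52: 53 is prime.
t = 53: 53 is prime.
t = 54: 54 = 2 × 27; 55 = 5 × 11; 56 = 2 × 28; 57 = 3 × 19 — all composite.
Hence t = 54 is a counterexample.

t = 54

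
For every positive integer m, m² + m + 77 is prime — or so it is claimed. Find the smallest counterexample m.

m = 6

m = 1: m² + m + 77 = 79, prime.
m = 2: m² + m + 77 = 83, prime.
m = 3: m² + m + 77 = 89, prime.
m = 4: m² + m + 77 = 97, prime.
m = 5: m² + m + 77 = 107, prime.
m = 6: m² + m + 77 = 119 = 7 × 17, composite.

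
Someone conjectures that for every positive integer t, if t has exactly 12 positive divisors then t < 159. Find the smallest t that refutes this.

t = 160

A counterexample is any positive integer t such that t has exactly 12 positive divisors but the claim fails; we check each in order.
The first 11 eligible values, up to t = 156, all satisfy the conclusion.
t = 160: τ(160) = 12; 160 ≥ 159.
So t = 160 is the smallest counterexample.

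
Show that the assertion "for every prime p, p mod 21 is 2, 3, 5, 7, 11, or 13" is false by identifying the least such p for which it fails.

p = 17

Check each prime p in order until the claim fails.
For p = 2, 3, 5, 7, 11, 13 the conclusion holds.
p = 17: 17 mod 21 = 17 — not in {2, 3, 5, 7, 11, 13}.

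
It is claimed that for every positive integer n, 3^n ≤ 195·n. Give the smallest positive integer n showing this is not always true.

A counterexample is any positive integer n such that 3^n > 195·n; we check each in order.
For n = 1, 2, 3, 4, 5, 6 the conclusion holds.
n = 7: 3^n = 2187 and 195·n = 1365, so 2187 > 1365.
Hence n = 7 is a counterexample.

n = 7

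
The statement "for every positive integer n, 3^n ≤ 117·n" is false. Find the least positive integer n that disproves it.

We need the least positive integer n for which 3^n > 117·n.
n = 1: 3^n = 3 and 117·n = 117, so 3 ≤ 117.
n = 2: 3^n = 9 and 117·n = 234, so 9 ≤ 234.
n = 3: 3^n = 27 and 117·n = 351, so 27 ≤ 351.
n = 4: 3^n = 81 and 117·n = 468, so 81 ≤ 468.
n = 5: 3^n = 243 and 117·n = 585, so 243 ≤ 585.
n = 6: 3^n = 729 and 117·n = 702, so 729 > 702.
Hence n = 6 is a counterexample.

n = 6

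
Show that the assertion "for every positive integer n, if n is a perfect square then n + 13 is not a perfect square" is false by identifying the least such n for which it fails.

Check each positive integer n in order until n is a perfect square but n + 13 is a perfect square.
The first 5 eligible values, up to n = 25, all satisfy the conclusion.
n = 36: 36 = 6² and 36 + 13 = 49 = 7².
So n = 36 is the smallest counterexample.

n = 36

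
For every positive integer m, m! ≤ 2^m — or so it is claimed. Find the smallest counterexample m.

Check each positive integer m in order until m! > 2^m.
m = 1: m! = 1 and 2^m = 2, so 1 ≤ 2.
m = 2: m! = 2 and 2^m = 4, so 2 ≤ 4.
m = 3: m! = 6 and 2^m = 8, so 6 ≤ 8.
m = 4: m! = 24 and 2^m = 16, so 24 > 16.
Hence m = 4 is a counterexample.

m = 4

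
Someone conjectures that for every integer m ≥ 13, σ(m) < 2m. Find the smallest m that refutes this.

m = 18

For m = 13, 14, 15, 16, 17 the conclusion holds.
m = 18: σ(18) = 39; 39 ≥ 36.
So m = 18 is the smallest counterexample.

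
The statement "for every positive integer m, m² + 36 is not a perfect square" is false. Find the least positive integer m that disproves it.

m = 8

We need the least positive integer m for which m² + 36 is a perfect square.
The first 7 eligible values, up to m = 7, all satisfy the conclusion.
m = 8: 8² + 36 = 100 = 10², a perfect square.
Hence m = 8 is a counterexample.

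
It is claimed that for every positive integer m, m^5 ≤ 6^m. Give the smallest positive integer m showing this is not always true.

For m = 1, 2 the conclusion holds.
m = 3: m^5 = 243 and 6^m = 216, so 243 > 216.

m = 3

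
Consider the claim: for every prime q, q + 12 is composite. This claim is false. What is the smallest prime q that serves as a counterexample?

We need the least prime q for which q + 12 is prime.
q = 2: q + 12 = 14 = 2 × 7, composite.
q = 3: q + 12 = 15 = 3 × 5, composite.
q = 5: q + 12 = 17, prime — not composite.

q = 5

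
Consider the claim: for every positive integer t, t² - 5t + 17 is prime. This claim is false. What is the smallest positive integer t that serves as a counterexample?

t = 13

We need the least positive integer t for which t² - 5t + 17 is not prime.
The first 12 eligible values, up to t = 12, all satisfy the conclusion.
t = 13: t² - 5t + 17 = 121 = 11 × 11, composite.
Hence t = 13 is a counterexample.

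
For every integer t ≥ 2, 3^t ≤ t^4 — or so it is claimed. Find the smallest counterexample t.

A counterexample is any integer t ≥ 2 such that 3^t > t^4; we check each in order.
The first 6 eligible values, up to t = 7, all satisfy the conclusion.
t = 8: 3^t = 6561 and t^4 = 4096, so 6561 > 4096.
Hence t = 8 is a counterexample.

t = 8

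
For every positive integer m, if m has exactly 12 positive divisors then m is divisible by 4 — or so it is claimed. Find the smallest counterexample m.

For m = 60, 72, 84 the conclusion holds.
m = 90: τ(90) = 12; 90 mod 4 = 2.
So m = 90 is the smallest counterexample.

m = 90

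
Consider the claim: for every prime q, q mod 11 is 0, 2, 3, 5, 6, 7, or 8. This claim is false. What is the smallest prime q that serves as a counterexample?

q = 23

For q = 2, 3, 5, 7, 11, 13, 17, 19 the conclusion holds.
q = 23: 23 mod 11 = 1 — not in {0, 2, 3, 5, 6, 7, 8}.
Hence q = 23 is a counterexample.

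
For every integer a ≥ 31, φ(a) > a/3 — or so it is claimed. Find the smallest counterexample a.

a = 36

a = 31: φ(31) = 30 and 31/3 = 31/3, so φ(31) > 31/3.
a = 32: φ(32) = 16 and 32/3 = 32/3, so φ(32) > 32/3.
a = 33: φ(33) = 20 and 33/3 = 11, so φ(33) > 33/3.
a = 34: φ(34) = 16 and 34/3 = 34/3, so φ(34) > 34/3.
a = 35: φ(35) = 24 and 35/3 = 35/3, so φ(35) > 35/3.
a = 36: φ(36) = 12 and 36/3 = 12, so φ(36) ≤ 36/3.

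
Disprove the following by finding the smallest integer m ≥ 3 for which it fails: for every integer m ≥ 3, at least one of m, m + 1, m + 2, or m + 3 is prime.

m = 24

Check each integer m ≥ 3 in order until m, m + 1, m + 2, m + 3 are all composite.
For m = 3, 4, 5, 6, …, 21, 22, 23 the conclusion holds.
m = 24: 24 = 2 × 12; 25 = 5 × 5; 26 = 2 × 13; 27 = 3 × 9 — all composite.
Hence m = 24 is a counterexample.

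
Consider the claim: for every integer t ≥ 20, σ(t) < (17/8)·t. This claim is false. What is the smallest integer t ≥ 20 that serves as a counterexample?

The first 4 eligible values, up to t = 23, all satisfy the conclusion.
t = 24: σ(24) = 60; 60 ≥ 51.
So t = 24 is the smallest counterexample.

t = 24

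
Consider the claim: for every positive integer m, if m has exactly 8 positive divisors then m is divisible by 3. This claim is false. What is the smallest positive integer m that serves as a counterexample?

m = 40

We need the least positive integer m for which m has exactly 8 positive divisors but m is not divisible by 3.
m = 24: τ(24) = 8; 24 mod 3 = 0.
m = 30: τ(30) = 8; 30 mod 3 = 0.
m = 40: τ(40) = 8; 40 mod 3 = 1.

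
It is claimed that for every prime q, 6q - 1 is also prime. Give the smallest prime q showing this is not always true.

q = 11

q = 2: 6q - 1 = 11, prime.
q = 3: 6q - 1 = 17, prime.
q = 5: 6q - 1 = 29, prime.
q = 7: 6q - 1 = 41, prime.
q = 11: 6q - 1 = 65 = 5 × 13, not prime.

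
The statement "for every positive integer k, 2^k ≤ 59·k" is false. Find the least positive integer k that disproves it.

k = 10

For k = 1, 2, 3, 4, 5, 6, 7, 8, 9 the conclusion holds.
k = 10: 2^k = 1024 and 59·k = 590, so 1024 > 590.
Thus k = 10 disproves the claim, and no smaller k works.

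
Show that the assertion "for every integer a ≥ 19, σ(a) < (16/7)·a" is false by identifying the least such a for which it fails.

a = 24

We need the least integer a ≥ 19 for which the claim fails.
For a = 19, 20, 21, 22, 23 the conclusion holds.
a = 24: σ(24) = 60; 60 ≥ 384/7.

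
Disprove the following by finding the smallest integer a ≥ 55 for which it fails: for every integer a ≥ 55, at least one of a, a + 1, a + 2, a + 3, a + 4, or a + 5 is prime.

a = 90

We need the least integer a ≥ 55 for which a, a + 1, a + 2, a + 3, a + 4, a + 5 are all composite.
For a = 55, 56, 57, 58, …, 87, 88, 89 the conclusion holds.
a = 90: 90 = 2 × 45; 91 = 7 × 13; 92 = 2 × 46; 93 = 3 × 31; 94 = 2 × 47; 95 = 5 × 19 — all composite.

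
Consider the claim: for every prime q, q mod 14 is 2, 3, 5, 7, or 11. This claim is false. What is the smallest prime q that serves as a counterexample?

Check each prime q in order until the claim fails.
q = 2: 2 mod 14 = 2.
q = 3: 3 mod 14 = 3.
q = 5: 5 mod 14 = 5.
q = 7: 7 mod 14 = 7.
q = 11: 11 mod 14 = 11.
q = 13: 13 mod 14 = 13 — not in {2, 3, 5, 7, 11}.
Hence q = 13 is a counterexample.

q = 13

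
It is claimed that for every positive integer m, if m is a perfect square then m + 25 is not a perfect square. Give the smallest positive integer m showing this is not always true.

For m = 1, 4, 9, 16, …, 81, 100, 121 the conclusion holds.
m = 144: 144 = 12² and 144 + 25 = 169 = 13².
Hence m = 144 is a counterexample.

m = 144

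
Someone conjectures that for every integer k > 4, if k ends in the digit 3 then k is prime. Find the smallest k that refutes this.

k = 33

A counterexample is any integer k > 4 such that k ends in the digit 3 but k is not prime; we check each in order.
k = 13: 13 ends in 3 and is prime.
k = 23: 23 ends in 3 and is prime.
k = 33: 33 ends in 3; 33 = 3 × 11, composite.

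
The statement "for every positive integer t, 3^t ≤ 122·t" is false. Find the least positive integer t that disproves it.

A counterexample is any positive integer t such that 3^t > 122·t; we check each in order.
t = 1: 3^t = 3 and 122·t = 122, so 3 ≤ 122.
t = 2: 3^t = 9 and 122·t = 244, so 9 ≤ 244.
t = 3: 3^t = 27 and 122·t = 366, so 27 ≤ 366.
t = 4: 3^t = 81 and 122·t = 488, so 81 ≤ 488.
t = 5: 3^t = 243 and 122·t = 610, so 243 ≤ 610.
t = 6: 3^t = 729 and 122·t = 732, so 729 ≤ 732.
t = 7: 3^t = 2187 and 122·t = 854, so 2187 > 854.

t = 7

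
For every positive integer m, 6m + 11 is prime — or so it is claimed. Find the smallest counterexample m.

A counterexample is any positive integer m such that 6m + 11 is not prime; we check each in order.
m = 1: 6m + 11 = 17, prime.
m = 2: 6m + 11 = 23, prime.
m = 3: 6m + 11 = 29, prime.
m = 4: 6m + 11 = 35 = 5 × 7, composite.

m = 4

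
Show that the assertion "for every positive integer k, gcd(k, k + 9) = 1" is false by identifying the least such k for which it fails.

k = 3

k = 1: gcd(1, 10) = 1.
k = 2: gcd(2, 11) = 1.
k = 3: gcd(3, 12) = 3.
Hence k = 3 is a counterexample.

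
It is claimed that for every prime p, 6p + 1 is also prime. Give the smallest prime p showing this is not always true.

We need the least prime p for which 6p + 1 is not prime.
The first 7 eligible values, up to p = 17, all satisfy the conclusion.
p = 19: 6p + 1 = 115 = 5 × 23, not prime.
Hence p = 19 is a counterexample.

p = 19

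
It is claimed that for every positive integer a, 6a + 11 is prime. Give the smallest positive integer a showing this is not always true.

We need the least positive integer a for which 6a + 11 is not prime.
a = 1: 6a + 11 = 17, prime.
a = 2: 6a + 11 = 23, prime.
a = 3: 6a + 11 = 29, prime.
a = 4: 6a + 11 = 35 = 5 × 7, composite.
So a = 4 is the smallest counterexample.

a = 4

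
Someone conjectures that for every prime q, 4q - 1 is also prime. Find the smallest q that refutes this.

q = 7

We need the least prime q for which 4q - 1 is not prime.
For q = 2, 3, 5 the conclusion holds.
q = 7: 4q - 1 = 27 = 3 × 9, not prime.
Thus q = 7 disproves the claim, and no smaller q works.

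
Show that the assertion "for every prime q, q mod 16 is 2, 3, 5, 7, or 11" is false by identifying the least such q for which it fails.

q = 13

q = 2: 2 mod 16 = 2.
q = 3: 3 mod 16 = 3.
q = 5: 5 mod 16 = 5.
q = 7: 7 mod 16 = 7.
q = 11: 11 mod 16 = 11.
q = 13: 13 mod 16 = 13 — not in {2, 3, 5, 7, 11}.
So q = 13 is the smallest counterexample.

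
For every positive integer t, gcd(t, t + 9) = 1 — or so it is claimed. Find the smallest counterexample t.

t = 3

t = 1: gcd(1, 10) = 1.
t = 2: gcd(2, 11) = 1.
t = 3: gcd(3, 12) = 3.
Hence t = 3 is a counterexample.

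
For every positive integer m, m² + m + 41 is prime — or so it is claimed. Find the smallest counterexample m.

We need the least positive integer m for which m² + m + 41 is not prime.
The first 39 eligible values, up to m = 39, all satisfy the conclusion.
m = 40: m² + m + 41 = 1681 = 41 × 41, composite.
So m = 40 is the smallest counterexample.

m = 40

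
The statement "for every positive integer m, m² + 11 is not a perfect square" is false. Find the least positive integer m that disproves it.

Check each positive integer m in order until m² + 11 is a perfect square.
The first 4 eligible values, up to m = 4, all satisfy the conclusion.
m = 5: 5² + 11 = 36 = 6², a perfect square.
Thus m = 5 disproves the claim, and no smaller m works.

m = 5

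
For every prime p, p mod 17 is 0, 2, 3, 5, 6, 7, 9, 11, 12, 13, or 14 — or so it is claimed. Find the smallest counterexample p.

p = 59

A counterexample is any prime p such that the claim fails; we check each in order.
The first 16 eligible values, up to p = 53, all satisfy the conclusion.
p = 59: 59 mod 17 = 8 — not in {0, 2, 3, 5, 6, 7, 9, 11, 12, 13, 14}.
So p = 59 is the smallest counterexample.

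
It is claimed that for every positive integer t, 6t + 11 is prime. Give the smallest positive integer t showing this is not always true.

t = 4

Check each positive integer t in order until 6t + 11 is not prime.
For t = 1, 2, 3 the conclusion holds.
t = 4: 6t + 11 = 35 = 5 × 7, composite.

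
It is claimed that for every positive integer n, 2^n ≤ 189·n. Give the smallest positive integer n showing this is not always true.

n = 12

A counterexample is any positive integer n such that 2^n > 189·n; we check each in order.
For n = 1, 2, 3, 4, …, 9, 10, 11 the conclusion holds.
n = 12: 2^n = 4096 and 189·n = 2268, so 4096 > 2268.
Thus n = 12 disproves the claim, and no smaller n works.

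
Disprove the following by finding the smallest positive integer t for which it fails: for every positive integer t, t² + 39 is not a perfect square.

Check each positive integer t in order until t² + 39 is a perfect square.
t = 1: 1² + 39 = 40, not a perfect square.
t = 2: 2² + 39 = 43, not a perfect square.
t = 3: 3² + 39 = 48, not a perfect square.
t = 4: 4² + 39 = 55, not a perfect square.
t = 5: 5² + 39 = 64 = 8², a perfect square.
So t = 5 is the smallest counterexample.

t = 5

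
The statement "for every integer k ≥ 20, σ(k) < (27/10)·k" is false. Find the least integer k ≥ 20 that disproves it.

k = 60

For k = 20, 21, 22, 23, …, 57, 58, 59 the conclusion holds.
k = 60: σ(60) = 168; 168 ≥ 162.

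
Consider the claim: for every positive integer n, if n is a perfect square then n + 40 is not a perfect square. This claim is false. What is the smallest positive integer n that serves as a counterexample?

Check each positive integer n in order until n is a perfect square but n + 40 is a perfect square.
n = 1: 1 + 40 = 41, not a perfect square.
n = 4: 4 + 40 = 44, not a perfect square.
n = 9: 9 = 3² and 9 + 40 = 49 = 7².

n = 9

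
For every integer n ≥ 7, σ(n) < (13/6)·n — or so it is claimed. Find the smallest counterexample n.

We need the least integer n ≥ 7 for which the claim fails.
For n = 7, 8, 9, 10, 11 the conclusion holds.
n = 12: σ(12) = 28; 28 ≥ 26.

n = 12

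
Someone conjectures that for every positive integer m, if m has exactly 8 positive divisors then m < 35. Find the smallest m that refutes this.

m = 40

A counterexample is any positive integer m such that m has exactly 8 positive divisors but the claim fails; we check each in order.
m = 24: τ(24) = 8; 24 < 35.
m = 30: τ(30) = 8; 30 < 35.
m = 40: τ(40) = 8; 40 ≥ 35.
Hence m = 40 is a counterexample.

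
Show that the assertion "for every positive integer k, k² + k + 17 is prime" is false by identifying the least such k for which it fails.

Check each positive integer k in order until k² + k + 17 is not prime.
For k = 1, 2, 3, 4, …, 13, 14, 15 the conclusion holds.
k = 16: k² + k + 17 = 289 = 17 × 17, composite.
So k = 16 is the smallest counterexample.

k = 16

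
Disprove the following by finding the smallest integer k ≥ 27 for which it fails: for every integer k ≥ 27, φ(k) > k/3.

A counterexample is any integer k ≥ 27 such that the claim fails; we check each in order.
k = 27: φ(27) = 18 and 27/3 = 9, so φ(27) > 27/3.
k = 28: φ(28) = 12 and 28/3 = 28/3, so φ(28) > 28/3.
k = 29: φ(29) = 28 and 29/3 = 29/3, so φ(29) > 29/3.
k = 30: φ(30) = 8 and 30/3 = 10, so φ(30) ≤ 30/3.

k = 30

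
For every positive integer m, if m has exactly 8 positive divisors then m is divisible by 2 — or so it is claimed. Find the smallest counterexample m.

We need the least positive integer m for which m has exactly 8 positive divisors but m is not divisible by 2.
The first 12 eligible values, up to m = 104, all satisfy the conclusion.
m = 105: τ(105) = 8; 105 mod 2 = 1.

m = 105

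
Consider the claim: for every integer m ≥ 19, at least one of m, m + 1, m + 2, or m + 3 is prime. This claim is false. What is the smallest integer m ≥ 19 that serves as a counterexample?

m = 24

We need the least integer m ≥ 19 for which m, m + 1, m + 2, m + 3 are all composite.
For m = 19, 20, 21, 22, 23 the conclusion holds.
m = 24: 24 = 2 × 12; 25 = 5 × 5; 26 = 2 × 13; 27 = 3 × 9 — all composite.
Thus m = 24 disproves the claim, and no smaller m works.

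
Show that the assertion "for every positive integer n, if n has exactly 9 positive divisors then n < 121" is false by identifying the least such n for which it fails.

n = 196

A counterexample is any positive integer n such that n has exactly 9 positive divisors but the claim fails; we check each in order.
n = 36: τ(36) = 9; 36 < 121.
n = 100: τ(100) = 9; 100 < 121.
n = 196: τ(196) = 9; 196 ≥ 121.
Hence n = 196 is a counterexample.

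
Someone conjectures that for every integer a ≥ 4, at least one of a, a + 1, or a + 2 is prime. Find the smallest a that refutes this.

The first 4 eligible values, up to a = 7, all satisfy the conclusion.
a = 8: 8 = 2 × 4; 9 = 3 × 3; 10 = 2 × 5 — all composite.

a = 8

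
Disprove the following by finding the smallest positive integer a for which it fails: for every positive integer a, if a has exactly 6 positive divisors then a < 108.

a = 116

A counterexample is any positive integer a such that a has exactly 6 positive divisors but the claim fails; we check each in order.
The first 16 eligible values, up to a = 99, all satisfy the conclusion.
a = 116: τ(116) = 6; 116 ≥ 108.
Hence a = 116 is a counterexample.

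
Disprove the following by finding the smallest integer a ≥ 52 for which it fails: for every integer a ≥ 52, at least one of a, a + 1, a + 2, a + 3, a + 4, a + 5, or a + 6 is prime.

a = 90

We need the least integer a ≥ 52 for which a, a + 1, a + 2, a + 3, a + 4, a + 5, a + 6 are all composite.
For a = 52, 53, 54, 55, …, 87, 88, 89 the conclusion holds.
a = 90: 90 = 2 × 45; 91 = 7 × 13; 92 = 2 × 46; 93 = 3 × 31; 94 = 2 × 47; 95 = 5 × 19; 96 = 2 × 48 — all composite.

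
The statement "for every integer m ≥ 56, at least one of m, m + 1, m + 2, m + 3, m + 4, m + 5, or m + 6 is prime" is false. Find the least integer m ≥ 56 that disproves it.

m = 90

We need the least integer m ≥ 56 for which m, m + 1, m + 2, m + 3, m + 4, m + 5, m + 6 are all composite.
The first 34 eligible values, up to m = 89, all satisfy the conclusion.
m = 90: 90 = 2 × 45; 91 = 7 × 13; 92 = 2 × 46; 93 = 3 × 31; 94 = 2 × 47; 95 = 5 × 19; 96 = 2 × 48 — all composite.
Hence m = 90 is a counterexample.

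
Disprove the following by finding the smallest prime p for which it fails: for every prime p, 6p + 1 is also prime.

The first 7 eligible values, up to p = 17, all satisfy the conclusion.
p = 19: 6p + 1 = 115 = 5 × 23, not prime.

p = 19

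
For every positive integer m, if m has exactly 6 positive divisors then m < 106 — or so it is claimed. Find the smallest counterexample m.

m = 116

Check each positive integer m in order until m has exactly 6 positive divisors but the claim fails.
For m = 12, 18, 20, 28, …, 92, 98, 99 the conclusion holds.
m = 116: τ(116) = 6; 116 ≥ 106.
Thus m = 116 disproves the claim, and no smaller m works.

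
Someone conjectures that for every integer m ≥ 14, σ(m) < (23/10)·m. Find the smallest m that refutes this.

A counterexample is any integer m ≥ 14 such that the claim fails; we check each in order.
The first 10 eligible values, up to m = 23, all satisfy the conclusion.
m = 24: σ(24) = 60; 60 ≥ 276/5.
So m = 24 is the smallest counterexample.

m = 24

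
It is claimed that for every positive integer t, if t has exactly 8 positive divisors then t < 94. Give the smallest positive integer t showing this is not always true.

t = 102

We need the least positive integer t for which t has exactly 8 positive divisors but the claim fails.
For t = 24, 30, 40, 42, 54, 56, 66, 70, 78, 88 the conclusion holds.
t = 102: τ(102) = 8; 102 ≥ 94.
Hence t = 102 is a counterexample.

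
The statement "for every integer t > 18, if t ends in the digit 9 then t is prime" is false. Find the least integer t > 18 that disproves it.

t = 19: 19 ends in 9 and is prime.
t = 29: 29 ends in 9 and is prime.
t = 39: 39 ends in 9; 39 = 3 × 13, composite.
So t = 39 is the smallest counterexample.

t = 39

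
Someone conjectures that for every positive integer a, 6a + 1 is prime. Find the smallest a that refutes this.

a = 4

a = 1: 6a + 1 = 7, prime.
a = 2: 6a + 1 = 13, prime.
a = 3: 6a + 1 = 19, prime.
a = 4: 6a + 1 = 25 = 5 × 5, composite.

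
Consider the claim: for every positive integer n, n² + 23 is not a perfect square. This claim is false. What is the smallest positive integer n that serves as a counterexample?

n = 11

For n = 1, 2, 3, 4, 5, 6, 7, 8, 9, 10 the conclusion holds.
n = 11: 11² + 23 = 144 = 12², a perfect square.
Thus n = 11 disproves the claim, and no smaller n works.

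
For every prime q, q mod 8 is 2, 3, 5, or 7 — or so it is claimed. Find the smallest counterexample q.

The first 6 eligible values, up to q = 13, all satisfy the conclusion.
q = 17: 17 mod 8 = 1 — not in {2, 3, 5, 7}.
Thus q = 17 disproves the claim, and no smaller q works.

q = 17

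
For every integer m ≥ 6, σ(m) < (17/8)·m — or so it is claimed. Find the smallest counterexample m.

A counterexample is any integer m ≥ 6 such that the claim fails; we check each in order.
m = 6: σ(6) = 12; 12 < 51/4.
m = 7: σ(7) = 8; 8 < 119/8.
m = 8: σ(8) = 15; 15 < 17.
m = 9: σ(9) = 13; 13 < 153/8.
m = 10: σ(10) = 18; 18 < 85/4.
m = 11: σ(11) = 12; 12 < 187/8.
m = 12: σ(12) = 28; 28 ≥ 51/2.
So m = 12 is the smallest counterexample.

m = 12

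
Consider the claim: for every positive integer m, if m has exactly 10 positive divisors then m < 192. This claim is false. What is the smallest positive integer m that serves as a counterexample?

m = 208

For m = 48, 80, 112, 162, 176 the conclusion holds.
m = 208: τ(208) = 10; 208 ≥ 192.
So m = 208 is the smallest counterexample.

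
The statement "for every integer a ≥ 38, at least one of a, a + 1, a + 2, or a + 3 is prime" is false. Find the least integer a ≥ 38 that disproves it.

A counterexample is any integer a ≥ 38 such that a, a + 1, a + 2, a + 3 are all composite; we check each in order.
For a = 38, 39, 40, 41, 42, 43, 44, 45, 46, 47 the conclusion holds.
a = 48: 48 = 2 × 24; 49 = 7 × 7; 50 = 2 × 25; 51 = 3 × 17 — all composite.

a = 48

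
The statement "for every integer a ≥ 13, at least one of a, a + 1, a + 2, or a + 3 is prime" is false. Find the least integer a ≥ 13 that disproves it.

a = 24

Check each integer a ≥ 13 in order until a, a + 1, a + 2, a + 3 are all composite.
For a = 13, 14, 15, 16, …, 21, 22, 23 the conclusion holds.
a = 24: 24 = 2 × 12; 25 = 5 × 5; 26 = 2 × 13; 27 = 3 × 9 — all composite.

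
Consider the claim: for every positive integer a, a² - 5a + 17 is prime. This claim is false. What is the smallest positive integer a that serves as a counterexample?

a = 13

The first 12 eligible values, up to a = 12, all satisfy the conclusion.
a = 13: a² - 5a + 17 = 121 = 11 × 11, composite.
Hence a = 13 is a counterexample.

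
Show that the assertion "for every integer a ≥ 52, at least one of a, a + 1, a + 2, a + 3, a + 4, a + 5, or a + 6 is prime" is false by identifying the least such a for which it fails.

a = 90

A counterexample is any integer a ≥ 52 such that a, a + 1, a + 2, a + 3, a + 4, a + 5, a + 6 are all composite; we check each in order.
For a = 52, 53, 54, 55, …, 87, 88, 89 the conclusion holds.
a = 90: 90 = 2 × 45; 91 = 7 × 13; 92 = 2 × 46; 93 = 3 × 31; 94 = 2 × 47; 95 = 5 × 19; 96 = 2 × 48 — all composite.
Hence a = 90 is a counterexample.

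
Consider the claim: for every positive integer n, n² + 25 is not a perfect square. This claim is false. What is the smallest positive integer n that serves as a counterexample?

For n = 1, 2, 3, 4, …, 9, 10, 11 the conclusion holds.
n = 12: 12² + 25 = 169 = 13², a perfect square.
Thus n = 12 disproves the claim, and no smaller n works.

n = 12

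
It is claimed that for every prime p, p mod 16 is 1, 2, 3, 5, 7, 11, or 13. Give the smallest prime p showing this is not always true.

p = 31

A counterexample is any prime p such that the claim fails; we check each in order.
The first 10 eligible values, up to p = 29, all satisfy the conclusion.
p = 31: 31 mod 16 = 15 — not in {1, 2, 3, 5, 7, 11, 13}.
Hence p = 31 is a counterexample.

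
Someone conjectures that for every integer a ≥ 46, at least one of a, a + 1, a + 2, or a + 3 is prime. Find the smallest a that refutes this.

Check each integer a ≥ 46 in order until a, a + 1, a + 2, a + 3 are all composite.
a = 46: 47 is prime.
a = 47: 47 is prime.
a = 48: 48 = 2 × 24; 49 = 7 × 7; 50 = 2 × 25; 51 = 3 × 17 — all composite.

a = 48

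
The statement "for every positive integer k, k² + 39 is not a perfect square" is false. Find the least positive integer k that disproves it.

k = 5

Check each positive integer k in order until k² + 39 is a perfect square.
For k = 1, 2, 3, 4 the conclusion holds.
k = 5: 5² + 39 = 64 = 8², a perfect square.
Thus k = 5 disproves the claim, and no smaller k works.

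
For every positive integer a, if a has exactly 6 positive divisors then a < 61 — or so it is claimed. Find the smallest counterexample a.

Check each positive integer a in order until a has exactly 6 positive divisors but the claim fails.
For a = 12, 18, 20, 28, 32, 44, 45, 50, 52 the conclusion holds.
a = 63: τ(63) = 6; 63 ≥ 61.
So a = 63 is the smallest counterexample.

a = 63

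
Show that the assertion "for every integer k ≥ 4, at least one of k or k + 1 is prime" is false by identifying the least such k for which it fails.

We need the least integer k ≥ 4 for which k, k + 1 are both composite.
For k = 4, 5, 6, 7 the conclusion holds.
k = 8: 8 = 2 × 4; 9 = 3 × 3 — both composite.
So k = 8 is the smallest counterexample.

k = 8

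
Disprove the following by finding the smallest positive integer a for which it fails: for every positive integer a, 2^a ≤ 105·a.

a = 11

Check each positive integer a in order until 2^a > 105·a.
For a = 1, 2, 3, 4, 5, 6, 7, 8, 9, 10 the conclusion holds.
a = 11: 2^a = 2048 and 105·a = 1155, so 2048 > 1155.
Hence a = 11 is a counterexample.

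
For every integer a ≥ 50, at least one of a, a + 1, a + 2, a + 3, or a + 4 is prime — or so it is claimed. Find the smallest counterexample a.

Check each integer a ≥ 50 in order until a, a + 1, a + 2, a + 3, a + 4 are all composite.
a = 50: 53 is prime.
a = 51: 53 is prime.
a = 52: 53 is prime.
a = 53: 53 is prime.
a = 54: 54 = 2 × 27; 55 = 5 × 11; 56 = 2 × 28; 57 = 3 × 19; 58 = 2 × 29 — all composite.
So a = 54 is the smallest counterexample.

a = 54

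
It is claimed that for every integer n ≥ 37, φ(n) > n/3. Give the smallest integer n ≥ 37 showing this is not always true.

n = 42

Check each integer n ≥ 37 in order until the claim fails.
n = 37: φ(37) = 36 and 37/3 = 37/3, so φ(37) > 37/3.
n = 38: φ(38) = 18 and 38/3 = 38/3, so φ(38) > 38/3.
n = 39: φ(39) = 24 and 39/3 = 13, so φ(39) > 39/3.
n = 40: φ(40) = 16 and 40/3 = 40/3, so φ(40) > 40/3.
n = 41: φ(41) = 40 and 41/3 = 41/3, so φ(41) > 41/3.
n = 42: φ(42) = 12 and 42/3 = 14, so φ(42) ≤ 42/3.
So n = 42 is the smallest counterexample.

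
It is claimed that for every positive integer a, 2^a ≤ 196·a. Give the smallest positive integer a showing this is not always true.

a = 12

For a = 1, 2, 3, 4, …, 9, 10, 11 the conclusion holds.
a = 12: 2^a = 4096 and 196·a = 2352, so 4096 > 2352.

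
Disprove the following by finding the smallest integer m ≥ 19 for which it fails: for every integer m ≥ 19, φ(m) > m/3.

Check each integer m ≥ 19 in order until the claim fails.
For m = 19, 20, 21, 22, 23 the conclusion holds.
m = 24: φ(24) = 8 and 24/3 = 8, so φ(24) ≤ 24/3.
So m = 24 is the smallest counterexample.

m = 24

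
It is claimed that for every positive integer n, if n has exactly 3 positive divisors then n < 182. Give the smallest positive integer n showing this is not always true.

n = 289

A counterexample is any positive integer n such that n has exactly 3 positive divisors but the claim fails; we check each in order.
The first 6 eligible values, up to n = 169, all satisfy the conclusion.
n = 289: τ(289) = 3; 289 ≥ 182.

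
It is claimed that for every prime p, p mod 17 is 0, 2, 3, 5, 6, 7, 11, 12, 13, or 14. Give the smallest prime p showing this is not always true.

For p = 2, 3, 5, 7, …, 31, 37, 41 the conclusion holds.
p = 43: 43 mod 17 = 9 — not in {0, 2, 3, 5, 6, 7, 11, 12, 13, 14}.
So p = 43 is the smallest counterexample.

p = 43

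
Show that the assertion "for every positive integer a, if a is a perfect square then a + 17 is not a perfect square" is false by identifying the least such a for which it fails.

a = 64

a = 1: 1 + 17 = 18, not a perfect square.
a = 4: 4 + 17 = 21, not a perfect square.
a = 9: 9 + 17 = 26, not a perfect square.
a = 16: 16 + 17 = 33, not a perfect square.
a = 25: 25 + 17 = 42, not a perfect square.
a = 36: 36 + 17 = 53, not a perfect square.
a = 49: 49 + 17 = 66, not a perfect square.
a = 64: 64 = 8² and 64 + 17 = 81 = 9².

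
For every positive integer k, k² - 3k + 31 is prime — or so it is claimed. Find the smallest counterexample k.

We need the least positive integer k for which k² - 3k + 31 is not prime.
k = 1: k² - 3k + 31 = 29, prime.
k = 2: k² - 3k + 31 = 29, prime.
k = 3: k² - 3k + 31 = 31, prime.
k = 4: k² - 3k + 31 = 35 = 5 × 7, composite.

k = 4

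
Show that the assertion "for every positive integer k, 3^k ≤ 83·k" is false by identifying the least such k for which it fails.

The first 5 eligible values, up to k = 5, all satisfy the conclusion.
k = 6: 3^k = 729 and 83·k = 498, so 729 > 498.
So k = 6 is the smallest counterexample.

k = 6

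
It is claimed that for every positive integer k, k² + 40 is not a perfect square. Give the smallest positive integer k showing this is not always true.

k = 1: 1² + 40 = 41, not a perfect square.
k = 2: 2² + 40 = 44, not a perfect square.
k = 3: 3² + 40 = 49 = 7², a perfect square.
So k = 3 is the smallest counterexample.

k = 3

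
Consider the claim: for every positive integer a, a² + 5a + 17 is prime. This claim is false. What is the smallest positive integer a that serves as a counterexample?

A counterexample is any positive integer a such that a² + 5a + 17 is not prime; we check each in order.
a = 1: a² + 5a + 17 = 23, prime.
a = 2: a² + 5a + 17 = 31, prime.
a = 3: a² + 5a + 17 = 41, prime.
a = 4: a² + 5a + 17 = 53, prime.
a = 5: a² + 5a + 17 = 67, prime.
a = 6: a² + 5a + 17 = 83, prime.
a = 7: a² + 5a + 17 = 101, prime.
a = 8: a² + 5a + 17 = 121 = 11 × 11, composite.
So a = 8 is the smallest counterexample.

a = 8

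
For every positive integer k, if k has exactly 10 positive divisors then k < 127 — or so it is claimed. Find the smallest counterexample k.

k = 162

A counterexample is any positive integer k such that k has exactly 10 positive divisors but the claim fails; we check each in order.
k = 48: τ(48) = 10; 48 < 127.
k = 80: τ(80) = 10; 80 < 127.
k = 112: τ(112) = 10; 112 < 127.
k = 162: τ(162) = 10; 162 ≥ 127.
Hence k = 162 is a counterexample.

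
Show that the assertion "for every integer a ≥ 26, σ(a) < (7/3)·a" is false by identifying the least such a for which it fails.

a = 30

For a = 26, 27, 28, 29 the conclusion holds.
a = 30: σ(30) = 72; 72 ≥ 70.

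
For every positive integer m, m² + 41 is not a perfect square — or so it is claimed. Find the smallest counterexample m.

m = 20

We need the least positive integer m for which m² + 41 is a perfect square.
The first 19 eligible values, up to m = 19, all satisfy the conclusion.
m = 20: 20² + 41 = 441 = 21², a perfect square.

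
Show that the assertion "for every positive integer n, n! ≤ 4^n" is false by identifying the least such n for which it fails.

For n = 1, 2, 3, 4, 5, 6, 7, 8 the conclusion holds.
n = 9: n! = 362880 and 4^n = 262144, so 362880 > 262144.
Thus n = 9 disproves the claim, and no smaller n works.

n = 9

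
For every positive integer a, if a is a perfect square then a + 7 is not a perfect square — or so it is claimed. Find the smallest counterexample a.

a = 9

A counterexample is any positive integer a such that a is a perfect square but a + 7 is a perfect square; we check each in order.
a = 1: 1 + 7 = 8, not a perfect square.
a = 4: 4 + 7 = 11, not a perfect square.
a = 9: 9 = 3² and 9 + 7 = 16 = 4².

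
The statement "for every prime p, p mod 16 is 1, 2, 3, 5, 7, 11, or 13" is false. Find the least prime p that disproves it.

Check each prime p in order until the claim fails.
The first 10 eligible values, up to p = 29, all satisfy the conclusion.
p = 31: 31 mod 16 = 15 — not in {1, 2, 3, 5, 7, 11, 13}.

p = 31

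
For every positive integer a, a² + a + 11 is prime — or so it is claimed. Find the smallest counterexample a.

a = 10

A counterexample is any positive integer a such that a² + a + 11 is not prime; we check each in order.
The first 9 eligible values, up to a = 9, all satisfy the conclusion.
a = 10: a² + a + 11 = 121 = 11 × 11, composite.
Hence a = 10 is a counterexample.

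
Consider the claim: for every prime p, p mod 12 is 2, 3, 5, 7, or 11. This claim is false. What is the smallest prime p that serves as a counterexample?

Check each prime p in order until the claim fails.
p = 2: 2 mod 12 = 2.
p = 3: 3 mod 12 = 3.
p = 5: 5 mod 12 = 5.
p = 7: 7 mod 12 = 7.
p = 11: 11 mod 12 = 11.
p = 13: 13 mod 12 = 1 — not in {2, 3, 5, 7, 11}.

p = 13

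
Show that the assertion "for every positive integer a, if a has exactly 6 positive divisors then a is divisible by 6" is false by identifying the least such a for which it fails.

A counterexample is any positive integer a such that a has exactly 6 positive divisors but a is not divisible by 6; we check each in order.
a = 12: τ(12) = 6; 12 mod 6 = 0.
a = 18: τ(18) = 6; 18 mod 6 = 0.
a = 20: τ(20) = 6; 20 mod 6 = 2.
So a = 20 is the smallest counterexample.

a = 20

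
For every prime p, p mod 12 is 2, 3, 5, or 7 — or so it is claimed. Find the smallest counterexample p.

p = 11

The first 4 eligible values, up to p = 7, all satisfy the conclusion.
p = 11: 11 mod 12 = 11 — not in {2, 3, 5, 7}.
Hence p = 11 is a counterexample.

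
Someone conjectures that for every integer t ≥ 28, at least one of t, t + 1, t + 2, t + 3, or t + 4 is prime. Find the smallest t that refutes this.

t = 32

For t = 28, 29, 30, 31 the conclusion holds.
t = 32: 32 = 2 × 16; 33 = 3 × 11; 34 = 2 × 17; 35 = 5 × 7; 36 = 2 × 18 — all composite.
Hence t = 32 is a counterexample.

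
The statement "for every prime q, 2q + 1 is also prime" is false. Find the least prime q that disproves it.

q = 7

Check each prime q in order until 2q + 1 is not prime.
q = 2: 2q + 1 = 5, prime.
q = 3: 2q + 1 = 7, prime.
q = 5: 2q + 1 = 11, prime.
q = 7: 2q + 1 = 15 = 3 × 5, not prime.
So q = 7 is the smallest counterexample.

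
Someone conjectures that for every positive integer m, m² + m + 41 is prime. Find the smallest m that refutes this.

Check each positive integer m in order until m² + m + 41 is not prime.
The first 39 eligible values, up to m = 39, all satisfy the conclusion.
m = 40: m² + m + 41 = 1681 = 41 × 41, composite.
Thus m = 40 disproves the claim, and no smaller m works.

m = 40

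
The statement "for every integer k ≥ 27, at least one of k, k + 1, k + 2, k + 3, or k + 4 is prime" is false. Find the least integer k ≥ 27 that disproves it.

We need the least integer k ≥ 27 for which k, k + 1, k + 2, k + 3, k + 4 are all composite.
The first 5 eligible values, up to k = 31, all satisfy the conclusion.
k = 32: 32 = 2 × 16; 33 = 3 × 11; 34 = 2 × 17; 35 = 5 × 7; 36 = 2 × 18 — all composite.

k = 32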